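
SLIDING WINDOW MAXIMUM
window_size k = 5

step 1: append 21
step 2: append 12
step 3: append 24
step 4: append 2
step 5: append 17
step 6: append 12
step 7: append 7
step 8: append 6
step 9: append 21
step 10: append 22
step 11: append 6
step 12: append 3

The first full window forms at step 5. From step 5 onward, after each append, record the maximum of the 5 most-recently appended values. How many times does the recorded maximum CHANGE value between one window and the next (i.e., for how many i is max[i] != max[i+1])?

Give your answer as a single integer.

Answer: 3

Derivation:
step 1: append 21 -> window=[21] (not full yet)
step 2: append 12 -> window=[21, 12] (not full yet)
step 3: append 24 -> window=[21, 12, 24] (not full yet)
step 4: append 2 -> window=[21, 12, 24, 2] (not full yet)
step 5: append 17 -> window=[21, 12, 24, 2, 17] -> max=24
step 6: append 12 -> window=[12, 24, 2, 17, 12] -> max=24
step 7: append 7 -> window=[24, 2, 17, 12, 7] -> max=24
step 8: append 6 -> window=[2, 17, 12, 7, 6] -> max=17
step 9: append 21 -> window=[17, 12, 7, 6, 21] -> max=21
step 10: append 22 -> window=[12, 7, 6, 21, 22] -> max=22
step 11: append 6 -> window=[7, 6, 21, 22, 6] -> max=22
step 12: append 3 -> window=[6, 21, 22, 6, 3] -> max=22
Recorded maximums: 24 24 24 17 21 22 22 22
Changes between consecutive maximums: 3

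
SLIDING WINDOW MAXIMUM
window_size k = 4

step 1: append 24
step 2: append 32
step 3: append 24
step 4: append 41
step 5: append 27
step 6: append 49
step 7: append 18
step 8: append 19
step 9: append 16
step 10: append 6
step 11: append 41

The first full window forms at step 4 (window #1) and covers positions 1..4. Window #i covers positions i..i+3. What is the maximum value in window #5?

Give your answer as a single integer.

Answer: 49

Derivation:
step 1: append 24 -> window=[24] (not full yet)
step 2: append 32 -> window=[24, 32] (not full yet)
step 3: append 24 -> window=[24, 32, 24] (not full yet)
step 4: append 41 -> window=[24, 32, 24, 41] -> max=41
step 5: append 27 -> window=[32, 24, 41, 27] -> max=41
step 6: append 49 -> window=[24, 41, 27, 49] -> max=49
step 7: append 18 -> window=[41, 27, 49, 18] -> max=49
step 8: append 19 -> window=[27, 49, 18, 19] -> max=49
Window #5 max = 49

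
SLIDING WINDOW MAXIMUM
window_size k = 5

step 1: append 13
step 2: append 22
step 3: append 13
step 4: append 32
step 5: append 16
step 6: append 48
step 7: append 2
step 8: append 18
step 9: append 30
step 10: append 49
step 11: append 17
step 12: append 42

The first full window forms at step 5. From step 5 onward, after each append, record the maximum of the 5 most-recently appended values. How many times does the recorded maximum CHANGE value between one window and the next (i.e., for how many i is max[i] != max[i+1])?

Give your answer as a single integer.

step 1: append 13 -> window=[13] (not full yet)
step 2: append 22 -> window=[13, 22] (not full yet)
step 3: append 13 -> window=[13, 22, 13] (not full yet)
step 4: append 32 -> window=[13, 22, 13, 32] (not full yet)
step 5: append 16 -> window=[13, 22, 13, 32, 16] -> max=32
step 6: append 48 -> window=[22, 13, 32, 16, 48] -> max=48
step 7: append 2 -> window=[13, 32, 16, 48, 2] -> max=48
step 8: append 18 -> window=[32, 16, 48, 2, 18] -> max=48
step 9: append 30 -> window=[16, 48, 2, 18, 30] -> max=48
step 10: append 49 -> window=[48, 2, 18, 30, 49] -> max=49
step 11: append 17 -> window=[2, 18, 30, 49, 17] -> max=49
step 12: append 42 -> window=[18, 30, 49, 17, 42] -> max=49
Recorded maximums: 32 48 48 48 48 49 49 49
Changes between consecutive maximums: 2

Answer: 2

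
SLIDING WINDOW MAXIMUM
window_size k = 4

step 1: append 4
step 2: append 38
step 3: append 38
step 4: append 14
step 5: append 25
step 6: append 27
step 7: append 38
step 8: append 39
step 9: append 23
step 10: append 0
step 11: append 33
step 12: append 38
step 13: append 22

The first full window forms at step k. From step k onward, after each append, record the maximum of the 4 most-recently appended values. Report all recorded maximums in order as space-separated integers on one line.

step 1: append 4 -> window=[4] (not full yet)
step 2: append 38 -> window=[4, 38] (not full yet)
step 3: append 38 -> window=[4, 38, 38] (not full yet)
step 4: append 14 -> window=[4, 38, 38, 14] -> max=38
step 5: append 25 -> window=[38, 38, 14, 25] -> max=38
step 6: append 27 -> window=[38, 14, 25, 27] -> max=38
step 7: append 38 -> window=[14, 25, 27, 38] -> max=38
step 8: append 39 -> window=[25, 27, 38, 39] -> max=39
step 9: append 23 -> window=[27, 38, 39, 23] -> max=39
step 10: append 0 -> window=[38, 39, 23, 0] -> max=39
step 11: append 33 -> window=[39, 23, 0, 33] -> max=39
step 12: append 38 -> window=[23, 0, 33, 38] -> max=38
step 13: append 22 -> window=[0, 33, 38, 22] -> max=38

Answer: 38 38 38 38 39 39 39 39 38 38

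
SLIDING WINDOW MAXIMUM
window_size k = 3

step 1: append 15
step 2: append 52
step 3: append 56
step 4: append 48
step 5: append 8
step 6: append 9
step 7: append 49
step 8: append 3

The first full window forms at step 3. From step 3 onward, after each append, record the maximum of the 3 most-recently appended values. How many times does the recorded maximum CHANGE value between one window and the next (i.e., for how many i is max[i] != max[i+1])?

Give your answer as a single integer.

Answer: 2

Derivation:
step 1: append 15 -> window=[15] (not full yet)
step 2: append 52 -> window=[15, 52] (not full yet)
step 3: append 56 -> window=[15, 52, 56] -> max=56
step 4: append 48 -> window=[52, 56, 48] -> max=56
step 5: append 8 -> window=[56, 48, 8] -> max=56
step 6: append 9 -> window=[48, 8, 9] -> max=48
step 7: append 49 -> window=[8, 9, 49] -> max=49
step 8: append 3 -> window=[9, 49, 3] -> max=49
Recorded maximums: 56 56 56 48 49 49
Changes between consecutive maximums: 2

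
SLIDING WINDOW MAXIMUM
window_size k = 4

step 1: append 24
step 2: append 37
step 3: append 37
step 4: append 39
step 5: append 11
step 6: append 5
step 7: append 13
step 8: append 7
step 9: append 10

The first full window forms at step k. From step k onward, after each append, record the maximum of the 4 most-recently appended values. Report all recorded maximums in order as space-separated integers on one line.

Answer: 39 39 39 39 13 13

Derivation:
step 1: append 24 -> window=[24] (not full yet)
step 2: append 37 -> window=[24, 37] (not full yet)
step 3: append 37 -> window=[24, 37, 37] (not full yet)
step 4: append 39 -> window=[24, 37, 37, 39] -> max=39
step 5: append 11 -> window=[37, 37, 39, 11] -> max=39
step 6: append 5 -> window=[37, 39, 11, 5] -> max=39
step 7: append 13 -> window=[39, 11, 5, 13] -> max=39
step 8: append 7 -> window=[11, 5, 13, 7] -> max=13
step 9: append 10 -> window=[5, 13, 7, 10] -> max=13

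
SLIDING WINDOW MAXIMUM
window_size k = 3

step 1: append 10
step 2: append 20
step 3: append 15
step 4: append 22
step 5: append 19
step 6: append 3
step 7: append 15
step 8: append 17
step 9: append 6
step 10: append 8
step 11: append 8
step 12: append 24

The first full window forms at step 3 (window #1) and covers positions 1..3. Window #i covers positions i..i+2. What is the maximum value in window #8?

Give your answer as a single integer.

step 1: append 10 -> window=[10] (not full yet)
step 2: append 20 -> window=[10, 20] (not full yet)
step 3: append 15 -> window=[10, 20, 15] -> max=20
step 4: append 22 -> window=[20, 15, 22] -> max=22
step 5: append 19 -> window=[15, 22, 19] -> max=22
step 6: append 3 -> window=[22, 19, 3] -> max=22
step 7: append 15 -> window=[19, 3, 15] -> max=19
step 8: append 17 -> window=[3, 15, 17] -> max=17
step 9: append 6 -> window=[15, 17, 6] -> max=17
step 10: append 8 -> window=[17, 6, 8] -> max=17
Window #8 max = 17

Answer: 17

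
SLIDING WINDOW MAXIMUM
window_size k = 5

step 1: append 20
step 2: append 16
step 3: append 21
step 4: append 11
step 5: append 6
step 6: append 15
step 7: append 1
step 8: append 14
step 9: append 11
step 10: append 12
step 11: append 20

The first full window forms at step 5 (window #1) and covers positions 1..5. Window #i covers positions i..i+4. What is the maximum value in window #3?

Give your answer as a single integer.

step 1: append 20 -> window=[20] (not full yet)
step 2: append 16 -> window=[20, 16] (not full yet)
step 3: append 21 -> window=[20, 16, 21] (not full yet)
step 4: append 11 -> window=[20, 16, 21, 11] (not full yet)
step 5: append 6 -> window=[20, 16, 21, 11, 6] -> max=21
step 6: append 15 -> window=[16, 21, 11, 6, 15] -> max=21
step 7: append 1 -> window=[21, 11, 6, 15, 1] -> max=21
Window #3 max = 21

Answer: 21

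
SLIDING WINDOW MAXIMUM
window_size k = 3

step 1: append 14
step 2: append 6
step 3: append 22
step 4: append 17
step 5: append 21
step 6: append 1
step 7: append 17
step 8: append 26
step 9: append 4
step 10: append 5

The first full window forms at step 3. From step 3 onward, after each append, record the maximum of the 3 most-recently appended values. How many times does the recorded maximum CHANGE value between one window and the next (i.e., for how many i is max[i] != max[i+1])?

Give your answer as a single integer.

step 1: append 14 -> window=[14] (not full yet)
step 2: append 6 -> window=[14, 6] (not full yet)
step 3: append 22 -> window=[14, 6, 22] -> max=22
step 4: append 17 -> window=[6, 22, 17] -> max=22
step 5: append 21 -> window=[22, 17, 21] -> max=22
step 6: append 1 -> window=[17, 21, 1] -> max=21
step 7: append 17 -> window=[21, 1, 17] -> max=21
step 8: append 26 -> window=[1, 17, 26] -> max=26
step 9: append 4 -> window=[17, 26, 4] -> max=26
step 10: append 5 -> window=[26, 4, 5] -> max=26
Recorded maximums: 22 22 22 21 21 26 26 26
Changes between consecutive maximums: 2

Answer: 2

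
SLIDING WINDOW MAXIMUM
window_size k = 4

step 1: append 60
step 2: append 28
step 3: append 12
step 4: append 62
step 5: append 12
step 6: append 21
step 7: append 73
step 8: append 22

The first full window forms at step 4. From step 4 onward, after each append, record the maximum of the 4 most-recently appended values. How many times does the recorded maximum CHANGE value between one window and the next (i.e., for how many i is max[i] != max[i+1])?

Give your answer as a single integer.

Answer: 1

Derivation:
step 1: append 60 -> window=[60] (not full yet)
step 2: append 28 -> window=[60, 28] (not full yet)
step 3: append 12 -> window=[60, 28, 12] (not full yet)
step 4: append 62 -> window=[60, 28, 12, 62] -> max=62
step 5: append 12 -> window=[28, 12, 62, 12] -> max=62
step 6: append 21 -> window=[12, 62, 12, 21] -> max=62
step 7: append 73 -> window=[62, 12, 21, 73] -> max=73
step 8: append 22 -> window=[12, 21, 73, 22] -> max=73
Recorded maximums: 62 62 62 73 73
Changes between consecutive maximums: 1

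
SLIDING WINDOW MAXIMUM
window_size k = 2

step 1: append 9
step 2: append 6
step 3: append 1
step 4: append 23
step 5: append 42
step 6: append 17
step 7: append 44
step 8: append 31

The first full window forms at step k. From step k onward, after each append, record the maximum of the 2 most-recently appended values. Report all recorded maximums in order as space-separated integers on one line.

Answer: 9 6 23 42 42 44 44

Derivation:
step 1: append 9 -> window=[9] (not full yet)
step 2: append 6 -> window=[9, 6] -> max=9
step 3: append 1 -> window=[6, 1] -> max=6
step 4: append 23 -> window=[1, 23] -> max=23
step 5: append 42 -> window=[23, 42] -> max=42
step 6: append 17 -> window=[42, 17] -> max=42
step 7: append 44 -> window=[17, 44] -> max=44
step 8: append 31 -> window=[44, 31] -> max=44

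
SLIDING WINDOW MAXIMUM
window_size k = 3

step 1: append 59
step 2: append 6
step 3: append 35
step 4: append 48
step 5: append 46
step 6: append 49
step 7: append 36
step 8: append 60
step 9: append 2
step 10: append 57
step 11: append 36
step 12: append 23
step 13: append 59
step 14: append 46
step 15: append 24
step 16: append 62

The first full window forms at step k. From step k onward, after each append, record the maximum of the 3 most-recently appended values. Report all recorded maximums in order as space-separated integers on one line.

Answer: 59 48 48 49 49 60 60 60 57 57 59 59 59 62

Derivation:
step 1: append 59 -> window=[59] (not full yet)
step 2: append 6 -> window=[59, 6] (not full yet)
step 3: append 35 -> window=[59, 6, 35] -> max=59
step 4: append 48 -> window=[6, 35, 48] -> max=48
step 5: append 46 -> window=[35, 48, 46] -> max=48
step 6: append 49 -> window=[48, 46, 49] -> max=49
step 7: append 36 -> window=[46, 49, 36] -> max=49
step 8: append 60 -> window=[49, 36, 60] -> max=60
step 9: append 2 -> window=[36, 60, 2] -> max=60
step 10: append 57 -> window=[60, 2, 57] -> max=60
step 11: append 36 -> window=[2, 57, 36] -> max=57
step 12: append 23 -> window=[57, 36, 23] -> max=57
step 13: append 59 -> window=[36, 23, 59] -> max=59
step 14: append 46 -> window=[23, 59, 46] -> max=59
step 15: append 24 -> window=[59, 46, 24] -> max=59
step 16: append 62 -> window=[46, 24, 62] -> max=62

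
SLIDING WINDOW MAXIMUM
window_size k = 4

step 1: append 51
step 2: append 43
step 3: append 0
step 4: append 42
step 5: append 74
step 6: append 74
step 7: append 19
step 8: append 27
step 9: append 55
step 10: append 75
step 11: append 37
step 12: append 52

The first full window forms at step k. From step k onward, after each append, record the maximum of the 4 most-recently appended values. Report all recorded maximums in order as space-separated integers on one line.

step 1: append 51 -> window=[51] (not full yet)
step 2: append 43 -> window=[51, 43] (not full yet)
step 3: append 0 -> window=[51, 43, 0] (not full yet)
step 4: append 42 -> window=[51, 43, 0, 42] -> max=51
step 5: append 74 -> window=[43, 0, 42, 74] -> max=74
step 6: append 74 -> window=[0, 42, 74, 74] -> max=74
step 7: append 19 -> window=[42, 74, 74, 19] -> max=74
step 8: append 27 -> window=[74, 74, 19, 27] -> max=74
step 9: append 55 -> window=[74, 19, 27, 55] -> max=74
step 10: append 75 -> window=[19, 27, 55, 75] -> max=75
step 11: append 37 -> window=[27, 55, 75, 37] -> max=75
step 12: append 52 -> window=[55, 75, 37, 52] -> max=75

Answer: 51 74 74 74 74 74 75 75 75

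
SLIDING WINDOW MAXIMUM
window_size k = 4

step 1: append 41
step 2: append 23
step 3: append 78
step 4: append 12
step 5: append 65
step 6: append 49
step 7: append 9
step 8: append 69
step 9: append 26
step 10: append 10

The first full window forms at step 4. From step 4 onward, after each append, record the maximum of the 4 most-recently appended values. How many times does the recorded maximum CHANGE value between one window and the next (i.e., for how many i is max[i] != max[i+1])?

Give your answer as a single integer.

step 1: append 41 -> window=[41] (not full yet)
step 2: append 23 -> window=[41, 23] (not full yet)
step 3: append 78 -> window=[41, 23, 78] (not full yet)
step 4: append 12 -> window=[41, 23, 78, 12] -> max=78
step 5: append 65 -> window=[23, 78, 12, 65] -> max=78
step 6: append 49 -> window=[78, 12, 65, 49] -> max=78
step 7: append 9 -> window=[12, 65, 49, 9] -> max=65
step 8: append 69 -> window=[65, 49, 9, 69] -> max=69
step 9: append 26 -> window=[49, 9, 69, 26] -> max=69
step 10: append 10 -> window=[9, 69, 26, 10] -> max=69
Recorded maximums: 78 78 78 65 69 69 69
Changes between consecutive maximums: 2

Answer: 2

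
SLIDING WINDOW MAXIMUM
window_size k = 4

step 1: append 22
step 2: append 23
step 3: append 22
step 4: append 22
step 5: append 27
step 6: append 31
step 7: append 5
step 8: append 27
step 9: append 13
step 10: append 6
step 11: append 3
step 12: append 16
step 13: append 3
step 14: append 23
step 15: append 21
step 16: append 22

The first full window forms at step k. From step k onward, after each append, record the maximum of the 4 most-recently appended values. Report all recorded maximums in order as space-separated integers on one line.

Answer: 23 27 31 31 31 31 27 27 16 16 23 23 23

Derivation:
step 1: append 22 -> window=[22] (not full yet)
step 2: append 23 -> window=[22, 23] (not full yet)
step 3: append 22 -> window=[22, 23, 22] (not full yet)
step 4: append 22 -> window=[22, 23, 22, 22] -> max=23
step 5: append 27 -> window=[23, 22, 22, 27] -> max=27
step 6: append 31 -> window=[22, 22, 27, 31] -> max=31
step 7: append 5 -> window=[22, 27, 31, 5] -> max=31
step 8: append 27 -> window=[27, 31, 5, 27] -> max=31
step 9: append 13 -> window=[31, 5, 27, 13] -> max=31
step 10: append 6 -> window=[5, 27, 13, 6] -> max=27
step 11: append 3 -> window=[27, 13, 6, 3] -> max=27
step 12: append 16 -> window=[13, 6, 3, 16] -> max=16
step 13: append 3 -> window=[6, 3, 16, 3] -> max=16
step 14: append 23 -> window=[3, 16, 3, 23] -> max=23
step 15: append 21 -> window=[16, 3, 23, 21] -> max=23
step 16: append 22 -> window=[3, 23, 21, 22] -> max=23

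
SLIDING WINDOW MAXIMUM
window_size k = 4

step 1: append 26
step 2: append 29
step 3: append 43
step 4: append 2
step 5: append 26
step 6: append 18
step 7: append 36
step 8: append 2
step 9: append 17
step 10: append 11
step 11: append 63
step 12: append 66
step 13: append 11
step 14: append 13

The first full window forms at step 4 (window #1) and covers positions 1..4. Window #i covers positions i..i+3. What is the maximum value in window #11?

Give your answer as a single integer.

Answer: 66

Derivation:
step 1: append 26 -> window=[26] (not full yet)
step 2: append 29 -> window=[26, 29] (not full yet)
step 3: append 43 -> window=[26, 29, 43] (not full yet)
step 4: append 2 -> window=[26, 29, 43, 2] -> max=43
step 5: append 26 -> window=[29, 43, 2, 26] -> max=43
step 6: append 18 -> window=[43, 2, 26, 18] -> max=43
step 7: append 36 -> window=[2, 26, 18, 36] -> max=36
step 8: append 2 -> window=[26, 18, 36, 2] -> max=36
step 9: append 17 -> window=[18, 36, 2, 17] -> max=36
step 10: append 11 -> window=[36, 2, 17, 11] -> max=36
step 11: append 63 -> window=[2, 17, 11, 63] -> max=63
step 12: append 66 -> window=[17, 11, 63, 66] -> max=66
step 13: append 11 -> window=[11, 63, 66, 11] -> max=66
step 14: append 13 -> window=[63, 66, 11, 13] -> max=66
Window #11 max = 66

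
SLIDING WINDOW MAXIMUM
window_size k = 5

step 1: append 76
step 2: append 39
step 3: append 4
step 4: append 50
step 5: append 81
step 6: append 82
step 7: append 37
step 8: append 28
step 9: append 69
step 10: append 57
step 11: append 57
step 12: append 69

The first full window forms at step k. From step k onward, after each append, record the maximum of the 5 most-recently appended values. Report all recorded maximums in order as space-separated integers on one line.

step 1: append 76 -> window=[76] (not full yet)
step 2: append 39 -> window=[76, 39] (not full yet)
step 3: append 4 -> window=[76, 39, 4] (not full yet)
step 4: append 50 -> window=[76, 39, 4, 50] (not full yet)
step 5: append 81 -> window=[76, 39, 4, 50, 81] -> max=81
step 6: append 82 -> window=[39, 4, 50, 81, 82] -> max=82
step 7: append 37 -> window=[4, 50, 81, 82, 37] -> max=82
step 8: append 28 -> window=[50, 81, 82, 37, 28] -> max=82
step 9: append 69 -> window=[81, 82, 37, 28, 69] -> max=82
step 10: append 57 -> window=[82, 37, 28, 69, 57] -> max=82
step 11: append 57 -> window=[37, 28, 69, 57, 57] -> max=69
step 12: append 69 -> window=[28, 69, 57, 57, 69] -> max=69

Answer: 81 82 82 82 82 82 69 69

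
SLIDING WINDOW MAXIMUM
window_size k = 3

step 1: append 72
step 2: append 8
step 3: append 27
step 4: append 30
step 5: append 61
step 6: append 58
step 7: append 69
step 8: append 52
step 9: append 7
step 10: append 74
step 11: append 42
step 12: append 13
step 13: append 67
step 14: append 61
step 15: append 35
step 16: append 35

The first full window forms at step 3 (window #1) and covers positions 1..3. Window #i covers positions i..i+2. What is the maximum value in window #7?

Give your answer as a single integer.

step 1: append 72 -> window=[72] (not full yet)
step 2: append 8 -> window=[72, 8] (not full yet)
step 3: append 27 -> window=[72, 8, 27] -> max=72
step 4: append 30 -> window=[8, 27, 30] -> max=30
step 5: append 61 -> window=[27, 30, 61] -> max=61
step 6: append 58 -> window=[30, 61, 58] -> max=61
step 7: append 69 -> window=[61, 58, 69] -> max=69
step 8: append 52 -> window=[58, 69, 52] -> max=69
step 9: append 7 -> window=[69, 52, 7] -> max=69
Window #7 max = 69

Answer: 69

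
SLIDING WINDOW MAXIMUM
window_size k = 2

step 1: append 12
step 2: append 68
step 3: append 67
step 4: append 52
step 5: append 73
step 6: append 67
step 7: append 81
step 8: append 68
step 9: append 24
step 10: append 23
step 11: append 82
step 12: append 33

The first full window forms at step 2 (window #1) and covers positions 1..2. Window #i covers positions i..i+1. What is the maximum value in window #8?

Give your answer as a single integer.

step 1: append 12 -> window=[12] (not full yet)
step 2: append 68 -> window=[12, 68] -> max=68
step 3: append 67 -> window=[68, 67] -> max=68
step 4: append 52 -> window=[67, 52] -> max=67
step 5: append 73 -> window=[52, 73] -> max=73
step 6: append 67 -> window=[73, 67] -> max=73
step 7: append 81 -> window=[67, 81] -> max=81
step 8: append 68 -> window=[81, 68] -> max=81
step 9: append 24 -> window=[68, 24] -> max=68
Window #8 max = 68

Answer: 68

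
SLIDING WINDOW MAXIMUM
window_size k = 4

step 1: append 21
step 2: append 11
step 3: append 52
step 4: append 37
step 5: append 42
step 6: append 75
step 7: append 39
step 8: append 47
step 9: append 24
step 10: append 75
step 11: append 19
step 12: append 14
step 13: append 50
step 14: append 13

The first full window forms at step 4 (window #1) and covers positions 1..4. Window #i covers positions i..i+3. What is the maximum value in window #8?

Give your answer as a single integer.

step 1: append 21 -> window=[21] (not full yet)
step 2: append 11 -> window=[21, 11] (not full yet)
step 3: append 52 -> window=[21, 11, 52] (not full yet)
step 4: append 37 -> window=[21, 11, 52, 37] -> max=52
step 5: append 42 -> window=[11, 52, 37, 42] -> max=52
step 6: append 75 -> window=[52, 37, 42, 75] -> max=75
step 7: append 39 -> window=[37, 42, 75, 39] -> max=75
step 8: append 47 -> window=[42, 75, 39, 47] -> max=75
step 9: append 24 -> window=[75, 39, 47, 24] -> max=75
step 10: append 75 -> window=[39, 47, 24, 75] -> max=75
step 11: append 19 -> window=[47, 24, 75, 19] -> max=75
Window #8 max = 75

Answer: 75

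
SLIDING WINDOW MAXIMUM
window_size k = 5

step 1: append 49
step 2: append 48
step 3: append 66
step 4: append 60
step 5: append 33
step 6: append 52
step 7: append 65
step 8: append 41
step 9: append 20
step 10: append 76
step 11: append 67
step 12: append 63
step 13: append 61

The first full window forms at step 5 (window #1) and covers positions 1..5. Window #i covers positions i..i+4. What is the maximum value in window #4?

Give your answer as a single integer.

Answer: 65

Derivation:
step 1: append 49 -> window=[49] (not full yet)
step 2: append 48 -> window=[49, 48] (not full yet)
step 3: append 66 -> window=[49, 48, 66] (not full yet)
step 4: append 60 -> window=[49, 48, 66, 60] (not full yet)
step 5: append 33 -> window=[49, 48, 66, 60, 33] -> max=66
step 6: append 52 -> window=[48, 66, 60, 33, 52] -> max=66
step 7: append 65 -> window=[66, 60, 33, 52, 65] -> max=66
step 8: append 41 -> window=[60, 33, 52, 65, 41] -> max=65
Window #4 max = 65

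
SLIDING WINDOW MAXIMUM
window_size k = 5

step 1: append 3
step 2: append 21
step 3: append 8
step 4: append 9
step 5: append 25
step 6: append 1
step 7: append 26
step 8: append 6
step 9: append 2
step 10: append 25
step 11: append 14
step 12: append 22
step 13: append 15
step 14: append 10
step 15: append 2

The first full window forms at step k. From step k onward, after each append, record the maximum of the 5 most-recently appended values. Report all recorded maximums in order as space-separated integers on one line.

step 1: append 3 -> window=[3] (not full yet)
step 2: append 21 -> window=[3, 21] (not full yet)
step 3: append 8 -> window=[3, 21, 8] (not full yet)
step 4: append 9 -> window=[3, 21, 8, 9] (not full yet)
step 5: append 25 -> window=[3, 21, 8, 9, 25] -> max=25
step 6: append 1 -> window=[21, 8, 9, 25, 1] -> max=25
step 7: append 26 -> window=[8, 9, 25, 1, 26] -> max=26
step 8: append 6 -> window=[9, 25, 1, 26, 6] -> max=26
step 9: append 2 -> window=[25, 1, 26, 6, 2] -> max=26
step 10: append 25 -> window=[1, 26, 6, 2, 25] -> max=26
step 11: append 14 -> window=[26, 6, 2, 25, 14] -> max=26
step 12: append 22 -> window=[6, 2, 25, 14, 22] -> max=25
step 13: append 15 -> window=[2, 25, 14, 22, 15] -> max=25
step 14: append 10 -> window=[25, 14, 22, 15, 10] -> max=25
step 15: append 2 -> window=[14, 22, 15, 10, 2] -> max=22

Answer: 25 25 26 26 26 26 26 25 25 25 22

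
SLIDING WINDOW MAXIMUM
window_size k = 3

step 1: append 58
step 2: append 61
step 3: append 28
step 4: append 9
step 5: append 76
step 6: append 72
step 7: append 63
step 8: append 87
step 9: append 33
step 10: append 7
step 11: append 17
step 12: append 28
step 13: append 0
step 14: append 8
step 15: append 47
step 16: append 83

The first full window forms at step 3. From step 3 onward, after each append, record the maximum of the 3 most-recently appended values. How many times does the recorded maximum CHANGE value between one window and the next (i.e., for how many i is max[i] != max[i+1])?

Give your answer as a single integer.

Answer: 6

Derivation:
step 1: append 58 -> window=[58] (not full yet)
step 2: append 61 -> window=[58, 61] (not full yet)
step 3: append 28 -> window=[58, 61, 28] -> max=61
step 4: append 9 -> window=[61, 28, 9] -> max=61
step 5: append 76 -> window=[28, 9, 76] -> max=76
step 6: append 72 -> window=[9, 76, 72] -> max=76
step 7: append 63 -> window=[76, 72, 63] -> max=76
step 8: append 87 -> window=[72, 63, 87] -> max=87
step 9: append 33 -> window=[63, 87, 33] -> max=87
step 10: append 7 -> window=[87, 33, 7] -> max=87
step 11: append 17 -> window=[33, 7, 17] -> max=33
step 12: append 28 -> window=[7, 17, 28] -> max=28
step 13: append 0 -> window=[17, 28, 0] -> max=28
step 14: append 8 -> window=[28, 0, 8] -> max=28
step 15: append 47 -> window=[0, 8, 47] -> max=47
step 16: append 83 -> window=[8, 47, 83] -> max=83
Recorded maximums: 61 61 76 76 76 87 87 87 33 28 28 28 47 83
Changes between consecutive maximums: 6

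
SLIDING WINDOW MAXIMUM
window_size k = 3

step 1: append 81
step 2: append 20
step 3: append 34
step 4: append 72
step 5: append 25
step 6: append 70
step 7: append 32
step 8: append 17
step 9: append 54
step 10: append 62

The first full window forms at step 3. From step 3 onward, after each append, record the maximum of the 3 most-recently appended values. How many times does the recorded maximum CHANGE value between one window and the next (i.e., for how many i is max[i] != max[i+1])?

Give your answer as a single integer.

step 1: append 81 -> window=[81] (not full yet)
step 2: append 20 -> window=[81, 20] (not full yet)
step 3: append 34 -> window=[81, 20, 34] -> max=81
step 4: append 72 -> window=[20, 34, 72] -> max=72
step 5: append 25 -> window=[34, 72, 25] -> max=72
step 6: append 70 -> window=[72, 25, 70] -> max=72
step 7: append 32 -> window=[25, 70, 32] -> max=70
step 8: append 17 -> window=[70, 32, 17] -> max=70
step 9: append 54 -> window=[32, 17, 54] -> max=54
step 10: append 62 -> window=[17, 54, 62] -> max=62
Recorded maximums: 81 72 72 72 70 70 54 62
Changes between consecutive maximums: 4

Answer: 4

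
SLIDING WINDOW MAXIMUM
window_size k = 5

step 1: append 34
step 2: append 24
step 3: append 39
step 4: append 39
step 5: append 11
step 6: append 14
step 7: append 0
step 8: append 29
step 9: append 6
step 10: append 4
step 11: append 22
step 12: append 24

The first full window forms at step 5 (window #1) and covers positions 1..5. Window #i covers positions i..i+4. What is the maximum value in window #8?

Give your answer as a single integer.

step 1: append 34 -> window=[34] (not full yet)
step 2: append 24 -> window=[34, 24] (not full yet)
step 3: append 39 -> window=[34, 24, 39] (not full yet)
step 4: append 39 -> window=[34, 24, 39, 39] (not full yet)
step 5: append 11 -> window=[34, 24, 39, 39, 11] -> max=39
step 6: append 14 -> window=[24, 39, 39, 11, 14] -> max=39
step 7: append 0 -> window=[39, 39, 11, 14, 0] -> max=39
step 8: append 29 -> window=[39, 11, 14, 0, 29] -> max=39
step 9: append 6 -> window=[11, 14, 0, 29, 6] -> max=29
step 10: append 4 -> window=[14, 0, 29, 6, 4] -> max=29
step 11: append 22 -> window=[0, 29, 6, 4, 22] -> max=29
step 12: append 24 -> window=[29, 6, 4, 22, 24] -> max=29
Window #8 max = 29

Answer: 29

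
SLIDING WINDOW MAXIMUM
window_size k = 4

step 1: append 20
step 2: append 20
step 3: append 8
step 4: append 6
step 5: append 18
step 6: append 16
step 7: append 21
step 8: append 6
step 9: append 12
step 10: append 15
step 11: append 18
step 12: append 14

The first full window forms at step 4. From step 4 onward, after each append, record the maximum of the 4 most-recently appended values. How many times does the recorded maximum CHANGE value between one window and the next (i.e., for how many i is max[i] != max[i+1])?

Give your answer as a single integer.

step 1: append 20 -> window=[20] (not full yet)
step 2: append 20 -> window=[20, 20] (not full yet)
step 3: append 8 -> window=[20, 20, 8] (not full yet)
step 4: append 6 -> window=[20, 20, 8, 6] -> max=20
step 5: append 18 -> window=[20, 8, 6, 18] -> max=20
step 6: append 16 -> window=[8, 6, 18, 16] -> max=18
step 7: append 21 -> window=[6, 18, 16, 21] -> max=21
step 8: append 6 -> window=[18, 16, 21, 6] -> max=21
step 9: append 12 -> window=[16, 21, 6, 12] -> max=21
step 10: append 15 -> window=[21, 6, 12, 15] -> max=21
step 11: append 18 -> window=[6, 12, 15, 18] -> max=18
step 12: append 14 -> window=[12, 15, 18, 14] -> max=18
Recorded maximums: 20 20 18 21 21 21 21 18 18
Changes between consecutive maximums: 3

Answer: 3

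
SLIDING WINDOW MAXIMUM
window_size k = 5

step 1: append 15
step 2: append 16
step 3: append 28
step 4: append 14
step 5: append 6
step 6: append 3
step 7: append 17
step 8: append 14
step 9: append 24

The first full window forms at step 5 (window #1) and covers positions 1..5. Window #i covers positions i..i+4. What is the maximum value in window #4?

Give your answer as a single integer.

step 1: append 15 -> window=[15] (not full yet)
step 2: append 16 -> window=[15, 16] (not full yet)
step 3: append 28 -> window=[15, 16, 28] (not full yet)
step 4: append 14 -> window=[15, 16, 28, 14] (not full yet)
step 5: append 6 -> window=[15, 16, 28, 14, 6] -> max=28
step 6: append 3 -> window=[16, 28, 14, 6, 3] -> max=28
step 7: append 17 -> window=[28, 14, 6, 3, 17] -> max=28
step 8: append 14 -> window=[14, 6, 3, 17, 14] -> max=17
Window #4 max = 17

Answer: 17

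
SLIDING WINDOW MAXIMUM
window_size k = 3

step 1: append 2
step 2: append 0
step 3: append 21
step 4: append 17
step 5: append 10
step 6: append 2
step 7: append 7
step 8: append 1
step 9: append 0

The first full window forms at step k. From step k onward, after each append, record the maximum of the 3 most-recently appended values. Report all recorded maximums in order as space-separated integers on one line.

step 1: append 2 -> window=[2] (not full yet)
step 2: append 0 -> window=[2, 0] (not full yet)
step 3: append 21 -> window=[2, 0, 21] -> max=21
step 4: append 17 -> window=[0, 21, 17] -> max=21
step 5: append 10 -> window=[21, 17, 10] -> max=21
step 6: append 2 -> window=[17, 10, 2] -> max=17
step 7: append 7 -> window=[10, 2, 7] -> max=10
step 8: append 1 -> window=[2, 7, 1] -> max=7
step 9: append 0 -> window=[7, 1, 0] -> max=7

Answer: 21 21 21 17 10 7 7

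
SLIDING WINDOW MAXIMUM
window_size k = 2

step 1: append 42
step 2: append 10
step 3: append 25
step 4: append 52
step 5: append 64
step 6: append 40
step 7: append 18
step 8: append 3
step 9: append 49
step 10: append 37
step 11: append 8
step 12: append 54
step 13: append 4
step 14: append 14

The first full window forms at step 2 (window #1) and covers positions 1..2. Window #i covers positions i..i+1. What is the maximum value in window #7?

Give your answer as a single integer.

step 1: append 42 -> window=[42] (not full yet)
step 2: append 10 -> window=[42, 10] -> max=42
step 3: append 25 -> window=[10, 25] -> max=25
step 4: append 52 -> window=[25, 52] -> max=52
step 5: append 64 -> window=[52, 64] -> max=64
step 6: append 40 -> window=[64, 40] -> max=64
step 7: append 18 -> window=[40, 18] -> max=40
step 8: append 3 -> window=[18, 3] -> max=18
Window #7 max = 18

Answer: 18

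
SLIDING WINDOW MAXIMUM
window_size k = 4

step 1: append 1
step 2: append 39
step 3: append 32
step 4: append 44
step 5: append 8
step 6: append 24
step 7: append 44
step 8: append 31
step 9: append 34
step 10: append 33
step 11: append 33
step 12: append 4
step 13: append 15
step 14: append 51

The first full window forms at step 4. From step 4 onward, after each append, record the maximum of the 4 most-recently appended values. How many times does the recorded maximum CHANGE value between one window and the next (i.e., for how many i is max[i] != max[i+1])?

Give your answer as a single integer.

step 1: append 1 -> window=[1] (not full yet)
step 2: append 39 -> window=[1, 39] (not full yet)
step 3: append 32 -> window=[1, 39, 32] (not full yet)
step 4: append 44 -> window=[1, 39, 32, 44] -> max=44
step 5: append 8 -> window=[39, 32, 44, 8] -> max=44
step 6: append 24 -> window=[32, 44, 8, 24] -> max=44
step 7: append 44 -> window=[44, 8, 24, 44] -> max=44
step 8: append 31 -> window=[8, 24, 44, 31] -> max=44
step 9: append 34 -> window=[24, 44, 31, 34] -> max=44
step 10: append 33 -> window=[44, 31, 34, 33] -> max=44
step 11: append 33 -> window=[31, 34, 33, 33] -> max=34
step 12: append 4 -> window=[34, 33, 33, 4] -> max=34
step 13: append 15 -> window=[33, 33, 4, 15] -> max=33
step 14: append 51 -> window=[33, 4, 15, 51] -> max=51
Recorded maximums: 44 44 44 44 44 44 44 34 34 33 51
Changes between consecutive maximums: 3

Answer: 3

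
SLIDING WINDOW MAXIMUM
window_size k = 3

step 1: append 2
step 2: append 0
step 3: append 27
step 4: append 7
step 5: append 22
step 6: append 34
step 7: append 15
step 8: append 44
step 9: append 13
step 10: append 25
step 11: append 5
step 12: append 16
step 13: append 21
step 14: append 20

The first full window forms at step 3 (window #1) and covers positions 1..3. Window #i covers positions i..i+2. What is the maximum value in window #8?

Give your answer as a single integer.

Answer: 44

Derivation:
step 1: append 2 -> window=[2] (not full yet)
step 2: append 0 -> window=[2, 0] (not full yet)
step 3: append 27 -> window=[2, 0, 27] -> max=27
step 4: append 7 -> window=[0, 27, 7] -> max=27
step 5: append 22 -> window=[27, 7, 22] -> max=27
step 6: append 34 -> window=[7, 22, 34] -> max=34
step 7: append 15 -> window=[22, 34, 15] -> max=34
step 8: append 44 -> window=[34, 15, 44] -> max=44
step 9: append 13 -> window=[15, 44, 13] -> max=44
step 10: append 25 -> window=[44, 13, 25] -> max=44
Window #8 max = 44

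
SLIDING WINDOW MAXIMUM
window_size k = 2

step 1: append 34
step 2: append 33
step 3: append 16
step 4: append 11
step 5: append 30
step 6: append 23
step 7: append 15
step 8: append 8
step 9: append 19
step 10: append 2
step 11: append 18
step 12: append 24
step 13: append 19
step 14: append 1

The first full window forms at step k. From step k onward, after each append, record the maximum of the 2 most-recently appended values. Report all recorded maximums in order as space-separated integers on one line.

Answer: 34 33 16 30 30 23 15 19 19 18 24 24 19

Derivation:
step 1: append 34 -> window=[34] (not full yet)
step 2: append 33 -> window=[34, 33] -> max=34
step 3: append 16 -> window=[33, 16] -> max=33
step 4: append 11 -> window=[16, 11] -> max=16
step 5: append 30 -> window=[11, 30] -> max=30
step 6: append 23 -> window=[30, 23] -> max=30
step 7: append 15 -> window=[23, 15] -> max=23
step 8: append 8 -> window=[15, 8] -> max=15
step 9: append 19 -> window=[8, 19] -> max=19
step 10: append 2 -> window=[19, 2] -> max=19
step 11: append 18 -> window=[2, 18] -> max=18
step 12: append 24 -> window=[18, 24] -> max=24
step 13: append 19 -> window=[24, 19] -> max=24
step 14: append 1 -> window=[19, 1] -> max=19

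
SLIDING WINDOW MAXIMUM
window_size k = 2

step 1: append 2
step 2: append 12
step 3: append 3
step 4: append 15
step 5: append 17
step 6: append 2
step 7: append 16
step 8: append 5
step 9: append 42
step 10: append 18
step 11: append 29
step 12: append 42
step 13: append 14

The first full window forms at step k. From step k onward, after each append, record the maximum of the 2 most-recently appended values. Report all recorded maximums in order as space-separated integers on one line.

Answer: 12 12 15 17 17 16 16 42 42 29 42 42

Derivation:
step 1: append 2 -> window=[2] (not full yet)
step 2: append 12 -> window=[2, 12] -> max=12
step 3: append 3 -> window=[12, 3] -> max=12
step 4: append 15 -> window=[3, 15] -> max=15
step 5: append 17 -> window=[15, 17] -> max=17
step 6: append 2 -> window=[17, 2] -> max=17
step 7: append 16 -> window=[2, 16] -> max=16
step 8: append 5 -> window=[16, 5] -> max=16
step 9: append 42 -> window=[5, 42] -> max=42
step 10: append 18 -> window=[42, 18] -> max=42
step 11: append 29 -> window=[18, 29] -> max=29
step 12: append 42 -> window=[29, 42] -> max=42
step 13: append 14 -> window=[42, 14] -> max=42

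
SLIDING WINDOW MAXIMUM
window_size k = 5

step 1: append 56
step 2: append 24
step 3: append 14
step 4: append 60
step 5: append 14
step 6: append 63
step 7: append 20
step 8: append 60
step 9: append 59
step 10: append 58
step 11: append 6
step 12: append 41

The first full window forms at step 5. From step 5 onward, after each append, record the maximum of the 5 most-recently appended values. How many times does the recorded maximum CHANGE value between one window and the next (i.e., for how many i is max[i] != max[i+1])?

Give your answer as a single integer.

Answer: 2

Derivation:
step 1: append 56 -> window=[56] (not full yet)
step 2: append 24 -> window=[56, 24] (not full yet)
step 3: append 14 -> window=[56, 24, 14] (not full yet)
step 4: append 60 -> window=[56, 24, 14, 60] (not full yet)
step 5: append 14 -> window=[56, 24, 14, 60, 14] -> max=60
step 6: append 63 -> window=[24, 14, 60, 14, 63] -> max=63
step 7: append 20 -> window=[14, 60, 14, 63, 20] -> max=63
step 8: append 60 -> window=[60, 14, 63, 20, 60] -> max=63
step 9: append 59 -> window=[14, 63, 20, 60, 59] -> max=63
step 10: append 58 -> window=[63, 20, 60, 59, 58] -> max=63
step 11: append 6 -> window=[20, 60, 59, 58, 6] -> max=60
step 12: append 41 -> window=[60, 59, 58, 6, 41] -> max=60
Recorded maximums: 60 63 63 63 63 63 60 60
Changes between consecutive maximums: 2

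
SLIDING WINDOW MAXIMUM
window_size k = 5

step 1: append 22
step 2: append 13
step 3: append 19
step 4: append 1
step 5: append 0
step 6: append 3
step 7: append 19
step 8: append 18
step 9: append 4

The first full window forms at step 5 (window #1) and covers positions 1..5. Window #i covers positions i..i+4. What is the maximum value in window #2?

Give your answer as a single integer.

step 1: append 22 -> window=[22] (not full yet)
step 2: append 13 -> window=[22, 13] (not full yet)
step 3: append 19 -> window=[22, 13, 19] (not full yet)
step 4: append 1 -> window=[22, 13, 19, 1] (not full yet)
step 5: append 0 -> window=[22, 13, 19, 1, 0] -> max=22
step 6: append 3 -> window=[13, 19, 1, 0, 3] -> max=19
Window #2 max = 19

Answer: 19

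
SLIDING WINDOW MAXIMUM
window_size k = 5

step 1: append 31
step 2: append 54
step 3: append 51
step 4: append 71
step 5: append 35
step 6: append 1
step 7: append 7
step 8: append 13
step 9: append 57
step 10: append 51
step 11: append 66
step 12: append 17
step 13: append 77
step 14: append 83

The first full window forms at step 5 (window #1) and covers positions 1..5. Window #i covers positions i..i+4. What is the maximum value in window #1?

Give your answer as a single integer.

step 1: append 31 -> window=[31] (not full yet)
step 2: append 54 -> window=[31, 54] (not full yet)
step 3: append 51 -> window=[31, 54, 51] (not full yet)
step 4: append 71 -> window=[31, 54, 51, 71] (not full yet)
step 5: append 35 -> window=[31, 54, 51, 71, 35] -> max=71
Window #1 max = 71

Answer: 71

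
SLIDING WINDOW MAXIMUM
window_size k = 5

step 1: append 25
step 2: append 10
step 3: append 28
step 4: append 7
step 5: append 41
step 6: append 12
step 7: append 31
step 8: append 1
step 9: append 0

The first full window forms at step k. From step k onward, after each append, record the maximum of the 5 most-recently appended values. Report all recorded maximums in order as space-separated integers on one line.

step 1: append 25 -> window=[25] (not full yet)
step 2: append 10 -> window=[25, 10] (not full yet)
step 3: append 28 -> window=[25, 10, 28] (not full yet)
step 4: append 7 -> window=[25, 10, 28, 7] (not full yet)
step 5: append 41 -> window=[25, 10, 28, 7, 41] -> max=41
step 6: append 12 -> window=[10, 28, 7, 41, 12] -> max=41
step 7: append 31 -> window=[28, 7, 41, 12, 31] -> max=41
step 8: append 1 -> window=[7, 41, 12, 31, 1] -> max=41
step 9: append 0 -> window=[41, 12, 31, 1, 0] -> max=41

Answer: 41 41 41 41 41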